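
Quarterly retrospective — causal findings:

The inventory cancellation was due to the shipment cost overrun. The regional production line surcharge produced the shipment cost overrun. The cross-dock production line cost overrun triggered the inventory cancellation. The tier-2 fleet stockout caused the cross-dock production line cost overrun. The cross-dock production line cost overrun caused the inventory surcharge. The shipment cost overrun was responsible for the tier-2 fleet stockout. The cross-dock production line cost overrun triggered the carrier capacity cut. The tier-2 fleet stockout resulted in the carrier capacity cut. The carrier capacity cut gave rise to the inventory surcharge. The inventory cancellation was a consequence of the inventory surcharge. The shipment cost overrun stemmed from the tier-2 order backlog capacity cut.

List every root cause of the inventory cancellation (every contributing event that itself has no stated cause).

Tracing upstream from the inventory cancellation: the inventory cancellation ← the shipment cost overrun ← the regional production line surcharge.
A separate upstream branch: the inventory cancellation ← the shipment cost overrun ← the tier-2 order backlog capacity cut.
Each of those chain origins has no stated cause.

the regional production line surcharge, the tier-2 order backlog capacity cut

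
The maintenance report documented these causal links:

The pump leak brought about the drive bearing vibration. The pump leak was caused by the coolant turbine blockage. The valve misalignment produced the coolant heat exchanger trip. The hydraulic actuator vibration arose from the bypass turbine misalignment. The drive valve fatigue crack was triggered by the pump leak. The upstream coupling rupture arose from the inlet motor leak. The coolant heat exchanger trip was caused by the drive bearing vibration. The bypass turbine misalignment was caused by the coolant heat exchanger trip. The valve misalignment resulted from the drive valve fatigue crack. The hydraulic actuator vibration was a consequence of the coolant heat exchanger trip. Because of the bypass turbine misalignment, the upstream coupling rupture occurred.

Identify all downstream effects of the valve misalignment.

Direct effects: the coolant heat exchanger trip.
2 steps out: the bypass turbine misalignment, the hydraulic actuator vibration.
3 steps out: the upstream coupling rupture.
Not reachable from it: the coolant turbine blockage, the pump leak, the drive valve fatigue crack, the drive bearing vibration, the inlet motor leak.

the bypass turbine misalignment, the coolant heat exchanger trip, the hydraulic actuator vibration, the upstream coupling rupture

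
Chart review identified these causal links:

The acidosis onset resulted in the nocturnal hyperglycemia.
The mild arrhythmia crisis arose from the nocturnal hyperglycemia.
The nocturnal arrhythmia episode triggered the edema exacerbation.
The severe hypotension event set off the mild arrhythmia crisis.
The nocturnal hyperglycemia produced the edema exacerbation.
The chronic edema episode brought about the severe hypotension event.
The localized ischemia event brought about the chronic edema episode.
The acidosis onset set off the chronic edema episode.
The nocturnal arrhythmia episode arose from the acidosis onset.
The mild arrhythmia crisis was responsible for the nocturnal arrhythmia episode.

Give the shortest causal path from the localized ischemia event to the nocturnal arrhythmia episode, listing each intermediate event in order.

the localized ischemia event → the chronic edema episode → the severe hypotension event → the mild arrhythmia crisis → the nocturnal arrhythmia episode

the localized ischemia event → the chronic edema episode
the chronic edema episode → the severe hypotension event
the severe hypotension event → the mild arrhythmia crisis
the mild arrhythmia crisis → the nocturnal arrhythmia episode
Length: 4 steps.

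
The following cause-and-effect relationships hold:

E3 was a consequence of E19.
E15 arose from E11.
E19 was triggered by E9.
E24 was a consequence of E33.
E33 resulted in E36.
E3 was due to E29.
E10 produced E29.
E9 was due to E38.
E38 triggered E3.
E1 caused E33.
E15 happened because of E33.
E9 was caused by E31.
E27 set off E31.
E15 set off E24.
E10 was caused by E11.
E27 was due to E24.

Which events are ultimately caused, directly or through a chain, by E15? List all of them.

Direct effects: E24.
2 steps out: E27.
3 steps out: E31.
4 steps out: E9.
5 steps out: E19.
6 steps out: E3.
Not reachable from it: E11, E1, E33, E36, E38, E10, E29.

E19, E24, E27, E3, E31, E9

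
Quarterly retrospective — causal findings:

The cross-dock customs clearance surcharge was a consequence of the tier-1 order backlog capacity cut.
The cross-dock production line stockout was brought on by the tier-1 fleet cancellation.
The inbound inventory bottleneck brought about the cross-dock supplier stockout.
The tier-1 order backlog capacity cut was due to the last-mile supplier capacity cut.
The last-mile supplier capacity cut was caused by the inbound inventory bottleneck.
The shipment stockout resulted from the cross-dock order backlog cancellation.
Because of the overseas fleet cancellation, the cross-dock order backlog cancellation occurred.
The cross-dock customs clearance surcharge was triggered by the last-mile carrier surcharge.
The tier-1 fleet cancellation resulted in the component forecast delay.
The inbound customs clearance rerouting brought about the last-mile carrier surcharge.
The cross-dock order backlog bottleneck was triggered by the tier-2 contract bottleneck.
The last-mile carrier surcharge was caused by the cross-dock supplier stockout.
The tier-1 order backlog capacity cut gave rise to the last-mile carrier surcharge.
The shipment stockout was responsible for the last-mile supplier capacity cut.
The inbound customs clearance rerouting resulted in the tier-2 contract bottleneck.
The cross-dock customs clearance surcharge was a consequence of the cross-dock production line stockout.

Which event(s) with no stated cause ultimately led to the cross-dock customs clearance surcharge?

Tracing upstream from the cross-dock customs clearance surcharge: the cross-dock customs clearance surcharge ← the cross-dock production line stockout ← the tier-1 fleet cancellation.
A separate upstream branch: the cross-dock customs clearance surcharge ← the tier-1 order backlog capacity cut ← the last-mile supplier capacity cut ← the shipment stockout ← the cross-dock order backlog cancellation ← the overseas fleet cancellation.
A separate upstream branch: the cross-dock customs clearance surcharge ← the last-mile carrier surcharge ← the inbound customs clearance rerouting.
A separate upstream branch: the cross-dock customs clearance surcharge ← the tier-1 order backlog capacity cut ← the last-mile supplier capacity cut ← the inbound inventory bottleneck.
Each of those chain origins has no stated cause.

the inbound customs clearance rerouting, the inbound inventory bottleneck, the overseas fleet cancellation, the tier-1 fleet cancellation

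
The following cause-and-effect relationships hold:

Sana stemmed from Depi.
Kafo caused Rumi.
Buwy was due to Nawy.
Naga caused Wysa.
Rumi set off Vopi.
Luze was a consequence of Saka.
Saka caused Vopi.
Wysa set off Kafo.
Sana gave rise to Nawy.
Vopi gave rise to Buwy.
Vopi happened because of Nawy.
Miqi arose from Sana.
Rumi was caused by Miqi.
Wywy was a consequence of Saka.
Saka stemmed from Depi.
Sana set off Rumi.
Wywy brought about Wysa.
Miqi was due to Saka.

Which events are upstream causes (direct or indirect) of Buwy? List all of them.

Immediate causes of Buwy: Nawy, Vopi.
Further upstream: Depi, Sana, Saka, Miqi, Wywy, Wysa, Kafo, Rumi, Naga.

Depi, Kafo, Miqi, Naga, Nawy, Rumi, Saka, Sana, Vopi, Wysa, Wywy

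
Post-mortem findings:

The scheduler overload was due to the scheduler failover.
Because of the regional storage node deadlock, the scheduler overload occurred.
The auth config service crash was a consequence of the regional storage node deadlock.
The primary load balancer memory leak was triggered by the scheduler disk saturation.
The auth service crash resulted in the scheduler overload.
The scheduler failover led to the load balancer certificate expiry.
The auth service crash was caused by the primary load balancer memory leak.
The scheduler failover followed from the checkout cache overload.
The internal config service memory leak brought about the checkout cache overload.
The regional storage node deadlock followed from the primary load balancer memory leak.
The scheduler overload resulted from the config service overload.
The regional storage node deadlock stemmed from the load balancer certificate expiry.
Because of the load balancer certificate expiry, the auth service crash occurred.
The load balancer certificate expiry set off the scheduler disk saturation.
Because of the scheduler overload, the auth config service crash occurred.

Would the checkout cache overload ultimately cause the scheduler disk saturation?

Yes

There is a causal chain: the checkout cache overload → the scheduler failover → the load balancer certificate expiry → the scheduler disk saturation.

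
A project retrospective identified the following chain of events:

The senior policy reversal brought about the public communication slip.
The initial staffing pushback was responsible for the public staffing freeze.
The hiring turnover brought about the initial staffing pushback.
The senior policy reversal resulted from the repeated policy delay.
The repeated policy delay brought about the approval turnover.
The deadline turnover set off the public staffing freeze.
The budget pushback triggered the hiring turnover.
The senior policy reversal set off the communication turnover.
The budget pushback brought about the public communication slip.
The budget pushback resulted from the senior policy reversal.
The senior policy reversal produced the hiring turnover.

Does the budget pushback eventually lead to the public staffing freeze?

There is a causal chain: the budget pushback → the hiring turnover → the initial staffing pushback → the public staffing freeze.

Yes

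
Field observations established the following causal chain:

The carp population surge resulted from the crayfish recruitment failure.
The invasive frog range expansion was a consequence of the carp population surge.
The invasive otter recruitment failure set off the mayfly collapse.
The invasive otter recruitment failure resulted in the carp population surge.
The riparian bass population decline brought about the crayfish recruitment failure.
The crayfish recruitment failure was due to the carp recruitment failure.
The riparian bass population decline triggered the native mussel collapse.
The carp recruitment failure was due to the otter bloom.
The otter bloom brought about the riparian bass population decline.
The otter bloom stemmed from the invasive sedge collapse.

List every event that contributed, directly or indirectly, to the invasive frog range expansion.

Immediate cause of the invasive frog range expansion: the carp population surge.
Further upstream: the invasive sedge collapse, the otter bloom, the invasive otter recruitment failure, the carp recruitment failure, the riparian bass population decline, the crayfish recruitment failure.

the carp population surge, the carp recruitment failure, the crayfish recruitment failure, the invasive otter recruitment failure, the invasive sedge collapse, the otter bloom, the riparian bass population decline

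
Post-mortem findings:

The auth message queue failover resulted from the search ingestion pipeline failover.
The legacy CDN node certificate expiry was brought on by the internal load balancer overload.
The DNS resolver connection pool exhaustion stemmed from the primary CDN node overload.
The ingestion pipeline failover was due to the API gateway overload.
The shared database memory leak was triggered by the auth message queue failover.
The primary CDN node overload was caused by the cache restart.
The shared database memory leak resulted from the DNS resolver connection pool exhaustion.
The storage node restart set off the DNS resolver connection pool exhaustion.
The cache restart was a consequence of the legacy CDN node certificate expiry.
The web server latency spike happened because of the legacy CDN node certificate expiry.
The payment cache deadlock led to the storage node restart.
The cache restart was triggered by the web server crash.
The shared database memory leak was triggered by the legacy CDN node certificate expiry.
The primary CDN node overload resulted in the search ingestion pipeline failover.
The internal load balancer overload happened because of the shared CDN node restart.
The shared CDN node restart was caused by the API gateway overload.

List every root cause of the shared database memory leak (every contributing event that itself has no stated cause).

Tracing upstream from the shared database memory leak: the shared database memory leak ← the legacy CDN node certificate expiry ← the internal load balancer overload ← the shared CDN node restart ← the API gateway overload.
A separate upstream branch: the shared database memory leak ← the DNS resolver connection pool exhaustion ← the storage node restart ← the payment cache deadlock.
A separate upstream branch: the shared database memory leak ← the DNS resolver connection pool exhaustion ← the primary CDN node overload ← the cache restart ← the web server crash.
Each of those chain origins has no stated cause.

the API gateway overload, the payment cache deadlock, the web server crash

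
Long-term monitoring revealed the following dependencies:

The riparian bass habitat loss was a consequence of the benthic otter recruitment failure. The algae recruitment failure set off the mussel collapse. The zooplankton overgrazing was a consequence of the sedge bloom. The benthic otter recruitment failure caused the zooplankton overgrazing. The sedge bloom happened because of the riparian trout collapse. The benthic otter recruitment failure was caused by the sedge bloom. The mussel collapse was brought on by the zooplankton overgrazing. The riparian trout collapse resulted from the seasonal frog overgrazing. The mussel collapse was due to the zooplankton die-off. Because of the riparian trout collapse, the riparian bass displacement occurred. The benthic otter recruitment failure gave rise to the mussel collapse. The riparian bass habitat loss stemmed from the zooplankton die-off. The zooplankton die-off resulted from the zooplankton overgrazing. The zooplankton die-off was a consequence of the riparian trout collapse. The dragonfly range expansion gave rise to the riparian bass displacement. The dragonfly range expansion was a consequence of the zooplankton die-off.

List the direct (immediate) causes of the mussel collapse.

Upstream contributors include the seasonal frog overgrazing, the riparian trout collapse, the sedge bloom, but only the algae recruitment failure, the benthic otter recruitment failure, the zooplankton die-off, the zooplankton overgrazing feed directly into the mussel collapse.

the algae recruitment failure, the benthic otter recruitment failure, the zooplankton die-off, the zooplankton overgrazing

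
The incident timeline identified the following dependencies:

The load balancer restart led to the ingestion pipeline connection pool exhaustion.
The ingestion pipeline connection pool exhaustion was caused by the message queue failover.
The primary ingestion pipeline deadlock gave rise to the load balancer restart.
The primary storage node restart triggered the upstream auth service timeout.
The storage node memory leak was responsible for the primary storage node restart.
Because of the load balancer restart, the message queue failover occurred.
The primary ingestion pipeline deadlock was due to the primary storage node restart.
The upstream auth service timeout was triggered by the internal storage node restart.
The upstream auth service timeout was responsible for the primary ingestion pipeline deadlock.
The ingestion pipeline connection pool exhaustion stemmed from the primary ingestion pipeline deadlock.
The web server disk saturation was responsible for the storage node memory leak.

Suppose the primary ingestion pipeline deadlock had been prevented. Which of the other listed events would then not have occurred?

Downstream of the primary ingestion pipeline deadlock: the load balancer restart, the message queue failover, the ingestion pipeline connection pool exhaustion.

the ingestion pipeline connection pool exhaustion, the load balancer restart, the message queue failover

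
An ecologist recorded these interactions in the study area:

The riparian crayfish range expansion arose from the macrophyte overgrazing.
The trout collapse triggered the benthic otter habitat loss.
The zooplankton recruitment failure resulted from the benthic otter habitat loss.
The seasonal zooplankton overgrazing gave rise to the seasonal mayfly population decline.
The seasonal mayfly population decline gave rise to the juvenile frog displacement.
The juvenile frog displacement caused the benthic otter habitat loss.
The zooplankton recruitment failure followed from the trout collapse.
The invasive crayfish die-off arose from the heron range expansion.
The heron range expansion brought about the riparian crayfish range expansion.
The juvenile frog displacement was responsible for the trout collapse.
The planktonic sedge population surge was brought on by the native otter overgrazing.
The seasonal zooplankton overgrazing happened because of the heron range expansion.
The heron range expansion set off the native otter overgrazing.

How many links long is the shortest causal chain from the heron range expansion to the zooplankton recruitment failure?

Shortest chain: the heron range expansion → the seasonal zooplankton overgrazing → the seasonal mayfly population decline → the juvenile frog displacement → the trout collapse → the zooplankton recruitment failure.

5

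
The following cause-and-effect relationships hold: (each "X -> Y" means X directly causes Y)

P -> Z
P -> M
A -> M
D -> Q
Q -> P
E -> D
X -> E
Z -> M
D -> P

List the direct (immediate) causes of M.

Upstream contributors include X, E, D, Q, but only A, P, Z feed directly into M.

A, P, Z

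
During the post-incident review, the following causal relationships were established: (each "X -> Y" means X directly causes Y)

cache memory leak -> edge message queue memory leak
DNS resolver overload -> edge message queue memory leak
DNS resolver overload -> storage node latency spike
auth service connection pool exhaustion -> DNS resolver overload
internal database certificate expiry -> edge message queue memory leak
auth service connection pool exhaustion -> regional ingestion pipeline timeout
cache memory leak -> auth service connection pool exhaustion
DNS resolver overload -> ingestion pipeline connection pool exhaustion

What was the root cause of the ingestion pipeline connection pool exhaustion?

Tracing upstream from the ingestion pipeline connection pool exhaustion: the ingestion pipeline connection pool exhaustion ← the DNS resolver overload ← the auth service connection pool exhaustion ← the cache memory leak.
The cache memory leak has no stated cause, so it is the root.

the cache memory leak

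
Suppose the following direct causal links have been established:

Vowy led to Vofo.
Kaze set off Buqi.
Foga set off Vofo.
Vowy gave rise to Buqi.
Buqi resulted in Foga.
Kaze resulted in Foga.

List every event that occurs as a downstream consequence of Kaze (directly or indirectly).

Buqi, Foga, Vofo

Direct effects: Buqi, Foga.
2 steps out: Vofo.
Not reachable from it: Vowy.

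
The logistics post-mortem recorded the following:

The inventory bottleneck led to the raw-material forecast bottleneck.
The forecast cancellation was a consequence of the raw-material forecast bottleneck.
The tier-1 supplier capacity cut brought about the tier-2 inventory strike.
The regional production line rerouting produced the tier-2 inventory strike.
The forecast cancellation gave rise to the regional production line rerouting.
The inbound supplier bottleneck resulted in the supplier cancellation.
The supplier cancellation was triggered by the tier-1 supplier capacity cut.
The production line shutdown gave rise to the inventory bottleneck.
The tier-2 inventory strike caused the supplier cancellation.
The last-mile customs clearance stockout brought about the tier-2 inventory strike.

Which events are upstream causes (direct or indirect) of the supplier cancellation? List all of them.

the forecast cancellation, the inbound supplier bottleneck, the inventory bottleneck, the last-mile customs clearance stockout, the production line shutdown, the raw-material forecast bottleneck, the regional production line rerouting, the tier-1 supplier capacity cut, the tier-2 inventory strike

Immediate causes of the supplier cancellation: the inbound supplier bottleneck, the tier-1 supplier capacity cut, the tier-2 inventory strike.
Further upstream: the production line shutdown, the last-mile customs clearance stockout, the inventory bottleneck, the raw-material forecast bottleneck, the forecast cancellation, the regional production line rerouting.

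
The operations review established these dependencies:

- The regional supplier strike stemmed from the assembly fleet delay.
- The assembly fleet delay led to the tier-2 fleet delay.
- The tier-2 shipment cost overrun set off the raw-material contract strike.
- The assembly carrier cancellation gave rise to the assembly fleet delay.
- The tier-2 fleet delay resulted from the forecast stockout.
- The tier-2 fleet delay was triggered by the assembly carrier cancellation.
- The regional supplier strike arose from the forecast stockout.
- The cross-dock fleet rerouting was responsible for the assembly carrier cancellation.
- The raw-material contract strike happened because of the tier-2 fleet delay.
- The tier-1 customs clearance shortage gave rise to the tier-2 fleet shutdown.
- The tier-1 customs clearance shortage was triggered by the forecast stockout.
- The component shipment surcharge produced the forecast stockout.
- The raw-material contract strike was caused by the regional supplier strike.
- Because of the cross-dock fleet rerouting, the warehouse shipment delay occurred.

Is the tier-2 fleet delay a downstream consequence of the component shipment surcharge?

Yes

There is a causal chain: the component shipment surcharge → the forecast stockout → the tier-2 fleet delay.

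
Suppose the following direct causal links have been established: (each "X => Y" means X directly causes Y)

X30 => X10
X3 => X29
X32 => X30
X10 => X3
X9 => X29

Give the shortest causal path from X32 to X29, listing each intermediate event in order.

X32 → X30 → X10 → X3 → X29

X32 → X30
X30 → X10
X10 → X3
X3 → X29
Length: 4 steps.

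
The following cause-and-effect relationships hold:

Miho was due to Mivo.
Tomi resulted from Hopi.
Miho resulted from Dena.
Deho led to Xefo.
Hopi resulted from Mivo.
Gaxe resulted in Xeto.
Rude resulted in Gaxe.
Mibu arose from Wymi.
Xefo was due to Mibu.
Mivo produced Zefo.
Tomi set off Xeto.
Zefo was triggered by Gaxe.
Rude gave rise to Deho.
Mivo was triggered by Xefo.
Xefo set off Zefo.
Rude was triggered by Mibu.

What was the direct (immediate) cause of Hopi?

Mivo

Upstream contributors include Wymi, Mibu, Rude, Deho, Xefo, but only Mivo feeds directly into Hopi.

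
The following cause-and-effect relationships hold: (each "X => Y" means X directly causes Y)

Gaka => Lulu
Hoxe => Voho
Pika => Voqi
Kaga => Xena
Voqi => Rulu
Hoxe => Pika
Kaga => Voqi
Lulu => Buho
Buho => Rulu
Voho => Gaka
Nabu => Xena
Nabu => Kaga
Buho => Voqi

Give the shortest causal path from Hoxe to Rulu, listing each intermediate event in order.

Hoxe → Pika
Pika → Voqi
Voqi → Rulu
Length: 3 steps.

Hoxe → Pika → Voqi → Rulu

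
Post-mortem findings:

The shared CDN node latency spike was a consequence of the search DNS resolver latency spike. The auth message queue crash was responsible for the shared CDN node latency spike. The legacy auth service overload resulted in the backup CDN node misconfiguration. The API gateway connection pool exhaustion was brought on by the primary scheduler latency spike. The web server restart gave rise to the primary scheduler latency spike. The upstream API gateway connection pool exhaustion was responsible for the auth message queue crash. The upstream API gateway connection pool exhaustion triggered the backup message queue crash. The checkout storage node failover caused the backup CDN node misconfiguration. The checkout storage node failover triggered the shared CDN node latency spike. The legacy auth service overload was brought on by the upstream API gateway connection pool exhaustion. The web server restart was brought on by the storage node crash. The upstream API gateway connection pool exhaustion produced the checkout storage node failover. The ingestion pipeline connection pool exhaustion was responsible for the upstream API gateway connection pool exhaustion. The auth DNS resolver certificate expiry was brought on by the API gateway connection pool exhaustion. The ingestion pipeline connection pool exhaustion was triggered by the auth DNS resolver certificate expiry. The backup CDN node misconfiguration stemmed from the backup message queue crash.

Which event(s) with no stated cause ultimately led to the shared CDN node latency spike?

Tracing upstream from the shared CDN node latency spike: the shared CDN node latency spike ← the checkout storage node failover ← the upstream API gateway connection pool exhaustion ← the ingestion pipeline connection pool exhaustion ← the auth DNS resolver certificate expiry ← the API gateway connection pool exhaustion ← the primary scheduler latency spike ← the web server restart ← the storage node crash.
A separate upstream branch: the shared CDN node latency spike ← the search DNS resolver latency spike.
Each of those chain origins has no stated cause.

the search DNS resolver latency spike, the storage node crash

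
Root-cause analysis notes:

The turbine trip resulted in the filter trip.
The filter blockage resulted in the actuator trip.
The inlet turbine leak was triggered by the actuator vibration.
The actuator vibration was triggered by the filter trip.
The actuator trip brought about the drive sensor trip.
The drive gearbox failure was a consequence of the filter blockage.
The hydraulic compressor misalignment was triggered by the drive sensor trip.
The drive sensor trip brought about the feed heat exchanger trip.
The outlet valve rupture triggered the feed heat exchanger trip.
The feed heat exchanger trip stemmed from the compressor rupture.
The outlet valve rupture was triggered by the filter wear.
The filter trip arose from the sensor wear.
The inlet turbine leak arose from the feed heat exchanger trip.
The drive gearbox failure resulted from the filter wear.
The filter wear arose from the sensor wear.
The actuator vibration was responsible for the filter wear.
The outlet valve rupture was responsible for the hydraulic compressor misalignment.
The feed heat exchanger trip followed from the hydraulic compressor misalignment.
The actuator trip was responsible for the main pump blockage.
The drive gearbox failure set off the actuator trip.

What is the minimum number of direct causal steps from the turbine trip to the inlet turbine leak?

3

Shortest chain: the turbine trip → the filter trip → the actuator vibration → the inlet turbine leak.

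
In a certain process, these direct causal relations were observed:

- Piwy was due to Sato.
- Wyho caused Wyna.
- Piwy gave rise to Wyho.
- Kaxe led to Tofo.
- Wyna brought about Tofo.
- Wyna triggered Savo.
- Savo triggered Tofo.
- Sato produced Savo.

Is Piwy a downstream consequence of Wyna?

Wyna leads to Savo, Tofo; Piwy is not among them.

No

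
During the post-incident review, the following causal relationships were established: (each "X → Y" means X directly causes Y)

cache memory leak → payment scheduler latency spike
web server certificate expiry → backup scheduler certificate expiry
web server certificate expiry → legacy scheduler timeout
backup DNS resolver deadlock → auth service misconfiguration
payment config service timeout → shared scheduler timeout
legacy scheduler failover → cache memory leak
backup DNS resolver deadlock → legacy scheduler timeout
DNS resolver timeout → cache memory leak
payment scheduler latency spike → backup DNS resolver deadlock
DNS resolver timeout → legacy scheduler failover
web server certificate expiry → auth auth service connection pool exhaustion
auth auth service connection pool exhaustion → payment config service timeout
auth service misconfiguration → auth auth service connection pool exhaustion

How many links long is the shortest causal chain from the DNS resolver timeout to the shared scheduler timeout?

Shortest chain: the DNS resolver timeout → the cache memory leak → the payment scheduler latency spike → the backup DNS resolver deadlock → the auth service misconfiguration → the auth auth service connection pool exhaustion → the payment config service timeout → the shared scheduler timeout.

7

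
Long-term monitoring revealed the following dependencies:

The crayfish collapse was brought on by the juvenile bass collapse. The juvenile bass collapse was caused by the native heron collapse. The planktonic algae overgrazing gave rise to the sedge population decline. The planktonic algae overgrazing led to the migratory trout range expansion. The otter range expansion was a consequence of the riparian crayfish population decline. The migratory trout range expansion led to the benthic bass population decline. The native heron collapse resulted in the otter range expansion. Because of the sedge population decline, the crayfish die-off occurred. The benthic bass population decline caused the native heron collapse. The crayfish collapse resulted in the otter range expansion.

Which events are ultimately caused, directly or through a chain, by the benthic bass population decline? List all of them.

Direct effects: the native heron collapse.
2 steps out: the juvenile bass collapse, the otter range expansion.
3 steps out: the crayfish collapse.
Not reachable from it: the planktonic algae overgrazing, the sedge population decline, the migratory trout range expansion, the crayfish die-off, the riparian crayfish population decline.

the crayfish collapse, the juvenile bass collapse, the native heron collapse, the otter range expansion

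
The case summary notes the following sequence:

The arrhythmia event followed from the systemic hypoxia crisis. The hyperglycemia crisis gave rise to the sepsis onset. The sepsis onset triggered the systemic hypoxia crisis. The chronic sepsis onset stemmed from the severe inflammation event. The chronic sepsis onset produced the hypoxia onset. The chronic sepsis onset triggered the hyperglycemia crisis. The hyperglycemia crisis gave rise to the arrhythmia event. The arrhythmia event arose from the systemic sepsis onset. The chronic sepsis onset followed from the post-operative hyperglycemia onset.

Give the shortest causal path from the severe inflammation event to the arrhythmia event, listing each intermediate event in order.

the severe inflammation event → the chronic sepsis onset
the chronic sepsis onset → the hyperglycemia crisis
the hyperglycemia crisis → the arrhythmia event
Length: 3 steps.

the severe inflammation event → the chronic sepsis onset → the hyperglycemia crisis → the arrhythmia event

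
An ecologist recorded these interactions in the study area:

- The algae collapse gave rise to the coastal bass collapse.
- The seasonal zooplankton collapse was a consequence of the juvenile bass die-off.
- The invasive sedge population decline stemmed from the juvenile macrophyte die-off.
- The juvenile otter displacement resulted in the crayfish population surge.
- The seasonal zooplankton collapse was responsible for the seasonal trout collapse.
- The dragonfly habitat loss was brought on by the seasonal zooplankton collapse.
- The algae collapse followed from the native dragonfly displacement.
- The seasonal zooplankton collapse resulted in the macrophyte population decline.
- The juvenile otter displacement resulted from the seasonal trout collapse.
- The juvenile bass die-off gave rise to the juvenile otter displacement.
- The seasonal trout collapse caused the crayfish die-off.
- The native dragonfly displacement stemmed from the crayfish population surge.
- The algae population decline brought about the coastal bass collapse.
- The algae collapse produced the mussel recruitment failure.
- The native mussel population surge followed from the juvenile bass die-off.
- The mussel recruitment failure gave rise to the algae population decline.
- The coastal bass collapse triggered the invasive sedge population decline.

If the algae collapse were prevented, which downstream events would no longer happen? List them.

Downstream of the algae collapse: the mussel recruitment failure, the algae population decline, the coastal bass collapse, the invasive sedge population decline.
Of those, still caused via another path: the invasive sedge population decline.
The remainder have no surviving cause.

the algae population decline, the coastal bass collapse, the mussel recruitment failure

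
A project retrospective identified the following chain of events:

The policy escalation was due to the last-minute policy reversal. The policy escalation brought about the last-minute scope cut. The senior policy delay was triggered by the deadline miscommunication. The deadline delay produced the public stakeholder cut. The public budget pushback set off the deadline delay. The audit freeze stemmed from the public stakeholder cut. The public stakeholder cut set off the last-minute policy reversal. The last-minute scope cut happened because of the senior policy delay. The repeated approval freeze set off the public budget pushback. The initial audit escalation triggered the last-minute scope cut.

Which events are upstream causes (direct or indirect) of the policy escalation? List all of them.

Immediate cause of the policy escalation: the last-minute policy reversal.
Further upstream: the repeated approval freeze, the public budget pushback, the deadline delay, the public stakeholder cut.

the deadline delay, the last-minute policy reversal, the public budget pushback, the public stakeholder cut, the repeated approval freeze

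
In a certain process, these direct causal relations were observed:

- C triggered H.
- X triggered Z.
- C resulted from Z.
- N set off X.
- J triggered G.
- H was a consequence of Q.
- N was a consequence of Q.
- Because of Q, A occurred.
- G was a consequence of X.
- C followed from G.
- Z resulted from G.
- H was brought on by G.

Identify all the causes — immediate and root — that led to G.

Immediate causes of G: X, J.
Further upstream: Q, N.

J, N, Q, X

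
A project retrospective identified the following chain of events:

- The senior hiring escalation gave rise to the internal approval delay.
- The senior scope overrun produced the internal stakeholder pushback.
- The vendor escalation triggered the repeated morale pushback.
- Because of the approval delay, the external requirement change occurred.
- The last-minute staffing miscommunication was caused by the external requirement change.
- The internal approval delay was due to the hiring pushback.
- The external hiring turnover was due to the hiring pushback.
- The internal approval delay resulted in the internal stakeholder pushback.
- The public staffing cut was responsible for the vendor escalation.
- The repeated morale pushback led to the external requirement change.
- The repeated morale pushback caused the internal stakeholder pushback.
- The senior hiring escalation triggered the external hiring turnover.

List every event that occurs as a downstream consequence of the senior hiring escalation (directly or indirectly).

the external hiring turnover, the internal approval delay, the internal stakeholder pushback

Direct effects: the external hiring turnover, the internal approval delay.
2 steps out: the internal stakeholder pushback.
Not reachable from it: the public staffing cut, the vendor escalation, the hiring pushback, the repeated morale pushback, the senior scope overrun, the approval delay, the external requirement change, the last-minute staffing miscommunication.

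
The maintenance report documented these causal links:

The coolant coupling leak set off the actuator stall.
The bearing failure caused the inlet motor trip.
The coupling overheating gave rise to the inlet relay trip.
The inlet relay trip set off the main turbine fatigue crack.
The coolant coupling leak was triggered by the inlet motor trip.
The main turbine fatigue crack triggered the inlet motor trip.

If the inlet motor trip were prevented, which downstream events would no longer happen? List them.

Downstream of the inlet motor trip: the coolant coupling leak, the actuator stall.

the actuator stall, the coolant coupling leak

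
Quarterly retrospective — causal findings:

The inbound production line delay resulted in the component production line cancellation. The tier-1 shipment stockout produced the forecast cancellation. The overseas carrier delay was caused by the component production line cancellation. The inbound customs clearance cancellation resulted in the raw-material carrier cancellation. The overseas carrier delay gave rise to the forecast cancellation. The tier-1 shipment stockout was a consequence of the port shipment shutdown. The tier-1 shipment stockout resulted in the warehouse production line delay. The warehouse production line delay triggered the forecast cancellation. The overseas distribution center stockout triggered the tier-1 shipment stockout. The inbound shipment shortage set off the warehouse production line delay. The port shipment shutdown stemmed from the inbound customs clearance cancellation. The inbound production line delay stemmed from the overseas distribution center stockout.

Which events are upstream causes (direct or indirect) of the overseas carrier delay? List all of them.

Immediate cause of the overseas carrier delay: the component production line cancellation.
Further upstream: the overseas distribution center stockout, the inbound production line delay.

the component production line cancellation, the inbound production line delay, the overseas distribution center stockout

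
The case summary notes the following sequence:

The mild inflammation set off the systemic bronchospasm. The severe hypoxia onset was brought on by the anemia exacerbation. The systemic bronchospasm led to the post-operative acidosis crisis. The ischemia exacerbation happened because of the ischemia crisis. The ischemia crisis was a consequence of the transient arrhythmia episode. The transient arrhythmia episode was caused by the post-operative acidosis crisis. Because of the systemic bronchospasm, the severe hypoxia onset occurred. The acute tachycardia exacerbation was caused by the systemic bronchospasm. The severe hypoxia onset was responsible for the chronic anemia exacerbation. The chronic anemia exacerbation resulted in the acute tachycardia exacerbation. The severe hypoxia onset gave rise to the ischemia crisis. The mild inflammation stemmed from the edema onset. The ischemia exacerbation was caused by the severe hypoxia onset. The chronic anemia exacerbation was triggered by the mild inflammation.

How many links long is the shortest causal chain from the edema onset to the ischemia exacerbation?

Shortest chain: the edema onset → the mild inflammation → the systemic bronchospasm → the severe hypoxia onset → the ischemia exacerbation.

4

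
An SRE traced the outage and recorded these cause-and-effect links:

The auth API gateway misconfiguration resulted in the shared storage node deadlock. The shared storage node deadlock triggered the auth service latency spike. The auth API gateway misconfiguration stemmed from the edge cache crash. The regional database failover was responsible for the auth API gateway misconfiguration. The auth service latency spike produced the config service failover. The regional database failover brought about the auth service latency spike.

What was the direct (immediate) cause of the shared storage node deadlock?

Upstream contributors include the regional database failover, the edge cache crash, but only the auth API gateway misconfiguration feeds directly into the shared storage node deadlock.

the auth API gateway misconfiguration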